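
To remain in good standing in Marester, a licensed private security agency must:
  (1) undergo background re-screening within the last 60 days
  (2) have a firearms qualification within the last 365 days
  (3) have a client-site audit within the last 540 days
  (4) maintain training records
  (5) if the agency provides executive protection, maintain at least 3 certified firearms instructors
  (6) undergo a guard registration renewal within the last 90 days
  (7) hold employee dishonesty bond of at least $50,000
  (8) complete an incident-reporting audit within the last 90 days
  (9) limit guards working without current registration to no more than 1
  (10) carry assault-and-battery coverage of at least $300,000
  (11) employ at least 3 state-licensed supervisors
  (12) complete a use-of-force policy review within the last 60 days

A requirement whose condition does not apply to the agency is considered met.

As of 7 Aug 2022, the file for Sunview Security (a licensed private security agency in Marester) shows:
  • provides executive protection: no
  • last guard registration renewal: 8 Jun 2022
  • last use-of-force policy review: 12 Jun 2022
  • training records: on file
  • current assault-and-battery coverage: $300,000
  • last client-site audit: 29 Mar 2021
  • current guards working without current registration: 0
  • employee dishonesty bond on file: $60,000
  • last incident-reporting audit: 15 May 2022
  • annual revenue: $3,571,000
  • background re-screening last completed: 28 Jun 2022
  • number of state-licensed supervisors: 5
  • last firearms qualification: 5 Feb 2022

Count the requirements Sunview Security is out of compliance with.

0

1. background re-screening 40 days ago vs limit 60 → met
2. firearms qualification 183 days ago vs limit 365 → met
3. client-site audit 496 days ago vs limit 540 → met
4. training records present → met
5. condition 'provides executive protection' does not hold → requirement n/a → met
6. guard registration renewal 60 days ago vs limit 90 → met
7. employee dishonesty bond $60,000 ≥ $50,000 → met
8. incident-reporting audit 84 days ago vs limit 90 → met
9. guards working without current registration 0 ≤ 1 → met
10. assault-and-battery coverage $300,000 ≥ $300,000 → met
11. state-licensed supervisors 5 ≥ 3 → met
12. use-of-force policy review 56 days ago vs limit 60 → met
Not met: 0 of 12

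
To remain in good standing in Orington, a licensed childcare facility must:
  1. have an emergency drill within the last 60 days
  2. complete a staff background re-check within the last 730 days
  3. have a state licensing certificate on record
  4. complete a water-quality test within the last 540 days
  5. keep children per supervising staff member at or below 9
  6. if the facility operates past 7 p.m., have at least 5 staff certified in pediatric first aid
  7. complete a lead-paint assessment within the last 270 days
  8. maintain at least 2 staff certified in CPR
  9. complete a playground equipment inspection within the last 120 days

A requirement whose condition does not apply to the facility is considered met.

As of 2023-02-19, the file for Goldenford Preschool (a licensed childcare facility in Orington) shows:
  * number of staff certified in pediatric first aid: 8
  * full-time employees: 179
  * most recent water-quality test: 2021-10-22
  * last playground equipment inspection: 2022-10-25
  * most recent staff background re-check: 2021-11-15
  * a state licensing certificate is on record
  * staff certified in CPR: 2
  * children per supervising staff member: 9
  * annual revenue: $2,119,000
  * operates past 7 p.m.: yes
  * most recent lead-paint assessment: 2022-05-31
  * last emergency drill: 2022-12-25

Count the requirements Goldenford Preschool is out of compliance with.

1. emergency drill 56 days ago vs limit 60 → met
2. staff background re-check 461 days ago vs limit 730 → met
3. state licensing certificate present → met
4. water-quality test 485 days ago vs limit 540 → met
5. children per supervising staff member 9 ≤ 9 → met
6. condition 'operates past 7 p.m.' holds; staff certified in pediatric first aid 8 ≥ 5 → met
7. lead-paint assessment 264 days ago vs limit 270 → met
8. staff certified in CPR 2 ≥ 2 → met
9. playground equipment inspection 117 days ago vs limit 120 → met
Not met: 0 of 9

0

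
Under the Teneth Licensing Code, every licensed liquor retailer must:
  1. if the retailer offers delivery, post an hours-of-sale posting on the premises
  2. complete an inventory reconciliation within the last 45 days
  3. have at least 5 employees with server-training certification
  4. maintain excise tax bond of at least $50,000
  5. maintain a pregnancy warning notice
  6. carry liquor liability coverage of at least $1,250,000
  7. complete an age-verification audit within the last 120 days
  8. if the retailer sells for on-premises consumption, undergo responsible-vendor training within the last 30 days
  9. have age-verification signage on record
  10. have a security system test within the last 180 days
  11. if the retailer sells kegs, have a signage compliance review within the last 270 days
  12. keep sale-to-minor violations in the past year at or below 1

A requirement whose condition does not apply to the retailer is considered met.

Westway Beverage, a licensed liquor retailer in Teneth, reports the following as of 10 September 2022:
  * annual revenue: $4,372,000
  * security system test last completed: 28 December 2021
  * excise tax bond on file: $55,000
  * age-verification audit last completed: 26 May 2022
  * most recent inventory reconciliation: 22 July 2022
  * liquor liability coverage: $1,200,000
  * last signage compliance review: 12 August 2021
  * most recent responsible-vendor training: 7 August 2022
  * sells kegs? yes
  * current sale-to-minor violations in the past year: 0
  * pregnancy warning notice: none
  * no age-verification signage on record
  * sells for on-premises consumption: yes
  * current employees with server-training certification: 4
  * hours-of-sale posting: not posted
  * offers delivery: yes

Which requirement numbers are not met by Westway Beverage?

1, 2, 3, 5, 6, 8, 9, 10, 11

1. condition 'offers delivery' holds; hours-of-sale posting absent → not met
2. inventory reconciliation 50 days ago vs limit 45 → not met
3. employees with server-training certification 4 < 5 → not met
4. excise tax bond $55,000 ≥ $50,000 → met
5. pregnancy warning notice absent → not met
6. liquor liability coverage $1,200,000 < $1,250,000 → not met
7. age-verification audit 107 days ago vs limit 120 → met
8. condition 'sells for on-premises consumption' holds; responsible-vendor training 34 days ago vs limit 30 → not met
9. age-verification signage absent → not met
10. security system test 256 days ago vs limit 180 → not met
11. condition 'sells kegs' holds; signage compliance review 394 days ago vs limit 270 → not met
12. sale-to-minor violations in the past year 0 ≤ 1 → met
Not met: 1, 2, 3, 5, 6, 8, 9, 10, 11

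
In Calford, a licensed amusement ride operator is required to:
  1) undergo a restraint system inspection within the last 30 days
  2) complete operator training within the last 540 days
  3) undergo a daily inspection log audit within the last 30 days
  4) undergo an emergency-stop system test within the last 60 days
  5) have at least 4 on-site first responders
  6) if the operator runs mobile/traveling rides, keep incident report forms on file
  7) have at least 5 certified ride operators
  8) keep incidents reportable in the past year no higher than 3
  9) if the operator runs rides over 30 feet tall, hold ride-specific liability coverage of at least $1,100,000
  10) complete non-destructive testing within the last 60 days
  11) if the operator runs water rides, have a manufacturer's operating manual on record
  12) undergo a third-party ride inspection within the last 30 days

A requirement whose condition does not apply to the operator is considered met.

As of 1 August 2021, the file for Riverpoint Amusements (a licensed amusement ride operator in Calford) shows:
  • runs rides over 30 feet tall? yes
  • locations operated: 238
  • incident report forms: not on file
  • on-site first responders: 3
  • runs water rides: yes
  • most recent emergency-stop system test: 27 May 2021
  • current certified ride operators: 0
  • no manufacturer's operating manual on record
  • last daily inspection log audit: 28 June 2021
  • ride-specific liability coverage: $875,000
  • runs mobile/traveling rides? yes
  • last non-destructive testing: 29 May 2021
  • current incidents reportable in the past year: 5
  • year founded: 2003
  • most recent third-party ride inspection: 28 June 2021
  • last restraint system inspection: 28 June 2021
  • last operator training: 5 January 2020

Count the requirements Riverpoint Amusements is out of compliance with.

12

1. restraint system inspection 34 days ago vs limit 30 → not met
2. operator training 574 days ago vs limit 540 → not met
3. daily inspection log audit 34 days ago vs limit 30 → not met
4. emergency-stop system test 66 days ago vs limit 60 → not met
5. on-site first responders 3 < 4 → not met
6. condition 'runs mobile/traveling rides' holds; incident report forms absent → not met
7. certified ride operators 0 < 5 → not met
8. incidents reportable in the past year 5 > 3 → not met
9. condition 'runs rides over 30 feet tall' holds; ride-specific liability coverage $875,000 < $1,100,000 → not met
10. non-destructive testing 64 days ago vs limit 60 → not met
11. condition 'runs water rides' holds; manufacturer's operating manual absent → not met
12. third-party ride inspection 34 days ago vs limit 30 → not met
Not met: 12 of 12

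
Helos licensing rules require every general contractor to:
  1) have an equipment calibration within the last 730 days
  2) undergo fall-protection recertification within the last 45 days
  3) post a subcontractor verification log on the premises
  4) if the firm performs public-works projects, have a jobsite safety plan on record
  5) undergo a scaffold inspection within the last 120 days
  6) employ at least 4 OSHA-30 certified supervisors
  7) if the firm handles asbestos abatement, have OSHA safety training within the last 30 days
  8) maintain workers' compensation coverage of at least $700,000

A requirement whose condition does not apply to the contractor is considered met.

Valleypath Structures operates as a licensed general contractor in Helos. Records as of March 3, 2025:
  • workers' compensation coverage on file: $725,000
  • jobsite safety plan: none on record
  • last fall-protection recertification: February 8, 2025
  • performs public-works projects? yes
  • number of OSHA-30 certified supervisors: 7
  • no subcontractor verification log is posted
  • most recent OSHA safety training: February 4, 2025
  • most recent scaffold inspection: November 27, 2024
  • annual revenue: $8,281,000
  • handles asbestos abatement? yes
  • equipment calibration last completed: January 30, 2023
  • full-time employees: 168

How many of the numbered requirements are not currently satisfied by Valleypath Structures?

1. equipment calibration 763 days ago vs limit 730 → not met
2. fall-protection recertification 23 days ago vs limit 45 → met
3. subcontractor verification log absent → not met
4. condition 'performs public-works projects' holds; jobsite safety plan absent → not met
5. scaffold inspection 96 days ago vs limit 120 → met
6. OSHA-30 certified supervisors 7 ≥ 4 → met
7. condition 'handles asbestos abatement' holds; OSHA safety training 27 days ago vs limit 30 → met
8. workers' compensation coverage $725,000 ≥ $700,000 → met
Not met: 3 of 8

3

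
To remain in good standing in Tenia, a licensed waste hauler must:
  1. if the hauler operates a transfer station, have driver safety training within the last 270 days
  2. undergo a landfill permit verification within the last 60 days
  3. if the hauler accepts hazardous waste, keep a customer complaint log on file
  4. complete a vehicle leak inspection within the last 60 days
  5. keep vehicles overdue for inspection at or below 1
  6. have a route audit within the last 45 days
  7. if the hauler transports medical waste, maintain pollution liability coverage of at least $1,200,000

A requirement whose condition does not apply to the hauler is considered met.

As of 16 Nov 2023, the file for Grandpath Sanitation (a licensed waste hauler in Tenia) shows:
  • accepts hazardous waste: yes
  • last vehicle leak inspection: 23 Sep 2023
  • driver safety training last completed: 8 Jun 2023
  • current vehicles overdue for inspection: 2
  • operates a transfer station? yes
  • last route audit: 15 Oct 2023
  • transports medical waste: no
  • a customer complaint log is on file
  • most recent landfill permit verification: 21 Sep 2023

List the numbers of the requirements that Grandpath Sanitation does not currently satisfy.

5

1. condition 'operates a transfer station' holds; driver safety training 161 days ago vs limit 270 → met
2. landfill permit verification 56 days ago vs limit 60 → met
3. condition 'accepts hazardous waste' holds; customer complaint log present → met
4. vehicle leak inspection 54 days ago vs limit 60 → met
5. vehicles overdue for inspection 2 > 1 → not met
6. route audit 32 days ago vs limit 45 → met
7. condition 'transports medical waste' does not hold → requirement n/a → met
Not met: 5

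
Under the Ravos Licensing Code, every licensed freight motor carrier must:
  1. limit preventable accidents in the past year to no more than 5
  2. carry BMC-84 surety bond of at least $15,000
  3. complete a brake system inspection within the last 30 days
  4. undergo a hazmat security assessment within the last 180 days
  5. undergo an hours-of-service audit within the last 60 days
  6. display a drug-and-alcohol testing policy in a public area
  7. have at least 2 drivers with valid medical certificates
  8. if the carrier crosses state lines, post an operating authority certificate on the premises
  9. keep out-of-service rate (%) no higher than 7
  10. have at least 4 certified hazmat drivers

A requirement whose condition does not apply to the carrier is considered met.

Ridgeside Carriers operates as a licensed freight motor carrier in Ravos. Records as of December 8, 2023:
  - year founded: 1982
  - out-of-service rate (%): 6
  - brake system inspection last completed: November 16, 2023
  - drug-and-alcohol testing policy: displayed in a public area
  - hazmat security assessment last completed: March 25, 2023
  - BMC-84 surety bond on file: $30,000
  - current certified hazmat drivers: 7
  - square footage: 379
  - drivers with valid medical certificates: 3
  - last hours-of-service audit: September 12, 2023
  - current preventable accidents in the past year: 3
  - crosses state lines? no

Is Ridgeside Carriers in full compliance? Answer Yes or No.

1. preventable accidents in the past year 3 ≤ 5 → met
2. BMC-84 surety bond $30,000 ≥ $15,000 → met
3. brake system inspection 22 days ago vs limit 30 → met
4. hazmat security assessment 258 days ago vs limit 180 → not met
5. hours-of-service audit 87 days ago vs limit 60 → not met
6. drug-and-alcohol testing policy present → met
7. drivers with valid medical certificates 3 ≥ 2 → met
8. condition 'crosses state lines' does not hold → requirement n/a → met
9. out-of-service rate (%) 6 ≤ 7 → met
10. certified hazmat drivers 7 ≥ 4 → met
Not met: 4, 5

No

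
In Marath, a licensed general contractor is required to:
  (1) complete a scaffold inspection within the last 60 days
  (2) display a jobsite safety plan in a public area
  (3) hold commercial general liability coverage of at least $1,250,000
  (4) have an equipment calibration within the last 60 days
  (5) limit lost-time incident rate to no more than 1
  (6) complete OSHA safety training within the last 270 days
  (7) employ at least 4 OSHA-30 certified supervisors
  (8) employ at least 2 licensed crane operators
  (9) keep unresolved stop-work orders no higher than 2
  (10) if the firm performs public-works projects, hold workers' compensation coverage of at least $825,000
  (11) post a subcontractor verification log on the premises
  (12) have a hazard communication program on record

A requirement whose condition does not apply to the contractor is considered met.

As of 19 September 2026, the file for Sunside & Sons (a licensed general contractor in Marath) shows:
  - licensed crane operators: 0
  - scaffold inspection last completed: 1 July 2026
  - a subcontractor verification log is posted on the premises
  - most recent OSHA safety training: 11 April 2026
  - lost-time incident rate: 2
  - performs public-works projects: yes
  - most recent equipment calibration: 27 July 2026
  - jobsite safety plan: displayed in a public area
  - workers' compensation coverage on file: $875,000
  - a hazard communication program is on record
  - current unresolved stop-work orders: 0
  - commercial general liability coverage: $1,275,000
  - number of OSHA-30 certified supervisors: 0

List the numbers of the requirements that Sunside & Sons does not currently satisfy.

1. scaffold inspection 80 days ago vs limit 60 → not met
2. jobsite safety plan present → met
3. commercial general liability coverage $1,275,000 ≥ $1,250,000 → met
4. equipment calibration 54 days ago vs limit 60 → met
5. lost-time incident rate 2 > 1 → not met
6. OSHA safety training 161 days ago vs limit 270 → met
7. OSHA-30 certified supervisors 0 < 4 → not met
8. licensed crane operators 0 < 2 → not met
9. unresolved stop-work orders 0 ≤ 2 → met
10. condition 'performs public-works projects' holds; workers' compensation coverage $875,000 ≥ $825,000 → met
11. subcontractor verification log present → met
12. hazard communication program present → met
Not met: 1, 5, 7, 8

1, 5, 7, 8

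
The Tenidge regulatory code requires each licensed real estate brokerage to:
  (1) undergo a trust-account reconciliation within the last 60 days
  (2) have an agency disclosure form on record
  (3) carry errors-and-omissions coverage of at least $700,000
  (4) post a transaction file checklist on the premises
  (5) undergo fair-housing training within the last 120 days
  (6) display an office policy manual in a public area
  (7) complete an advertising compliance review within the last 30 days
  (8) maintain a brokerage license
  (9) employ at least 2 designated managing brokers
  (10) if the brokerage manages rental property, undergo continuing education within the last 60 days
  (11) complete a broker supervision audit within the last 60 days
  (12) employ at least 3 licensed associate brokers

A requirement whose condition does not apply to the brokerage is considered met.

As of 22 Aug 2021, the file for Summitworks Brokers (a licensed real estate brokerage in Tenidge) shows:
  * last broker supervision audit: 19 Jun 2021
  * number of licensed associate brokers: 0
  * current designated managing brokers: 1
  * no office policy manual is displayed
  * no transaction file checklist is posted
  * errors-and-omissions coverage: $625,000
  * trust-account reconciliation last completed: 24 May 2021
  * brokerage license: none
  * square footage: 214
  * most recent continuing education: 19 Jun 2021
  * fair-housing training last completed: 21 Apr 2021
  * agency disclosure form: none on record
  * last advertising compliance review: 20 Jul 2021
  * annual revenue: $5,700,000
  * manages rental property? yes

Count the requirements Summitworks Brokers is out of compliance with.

12

1. trust-account reconciliation 90 days ago vs limit 60 → not met
2. agency disclosure form absent → not met
3. errors-and-omissions coverage $625,000 < $700,000 → not met
4. transaction file checklist absent → not met
5. fair-housing training 123 days ago vs limit 120 → not met
6. office policy manual absent → not met
7. advertising compliance review 33 days ago vs limit 30 → not met
8. brokerage license absent → not met
9. designated managing brokers 1 < 2 → not met
10. condition 'manages rental property' holds; continuing education 64 days ago vs limit 60 → not met
11. broker supervision audit 64 days ago vs limit 60 → not met
12. licensed associate brokers 0 < 3 → not met
Not met: 12 of 12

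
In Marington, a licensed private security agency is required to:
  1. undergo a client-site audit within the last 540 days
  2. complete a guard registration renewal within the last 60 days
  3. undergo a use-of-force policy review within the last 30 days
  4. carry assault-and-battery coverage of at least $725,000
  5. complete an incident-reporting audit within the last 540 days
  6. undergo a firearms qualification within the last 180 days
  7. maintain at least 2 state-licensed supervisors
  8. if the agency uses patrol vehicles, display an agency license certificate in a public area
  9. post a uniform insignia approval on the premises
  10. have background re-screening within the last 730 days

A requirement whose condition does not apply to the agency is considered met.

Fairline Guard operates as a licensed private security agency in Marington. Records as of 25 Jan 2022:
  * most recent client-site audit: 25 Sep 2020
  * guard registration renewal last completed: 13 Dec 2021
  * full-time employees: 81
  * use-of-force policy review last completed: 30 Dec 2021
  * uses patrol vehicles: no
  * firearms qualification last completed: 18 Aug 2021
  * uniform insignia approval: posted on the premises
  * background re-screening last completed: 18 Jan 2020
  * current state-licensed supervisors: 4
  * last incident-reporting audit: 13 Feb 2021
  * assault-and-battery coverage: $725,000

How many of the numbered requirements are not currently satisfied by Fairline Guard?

1

1. client-site audit 487 days ago vs limit 540 → met
2. guard registration renewal 43 days ago vs limit 60 → met
3. use-of-force policy review 26 days ago vs limit 30 → met
4. assault-and-battery coverage $725,000 ≥ $725,000 → met
5. incident-reporting audit 346 days ago vs limit 540 → met
6. firearms qualification 160 days ago vs limit 180 → met
7. state-licensed supervisors 4 ≥ 2 → met
8. condition 'uses patrol vehicles' does not hold → requirement n/a → met
9. uniform insignia approval present → met
10. background re-screening 738 days ago vs limit 730 → not met
Not met: 1 of 10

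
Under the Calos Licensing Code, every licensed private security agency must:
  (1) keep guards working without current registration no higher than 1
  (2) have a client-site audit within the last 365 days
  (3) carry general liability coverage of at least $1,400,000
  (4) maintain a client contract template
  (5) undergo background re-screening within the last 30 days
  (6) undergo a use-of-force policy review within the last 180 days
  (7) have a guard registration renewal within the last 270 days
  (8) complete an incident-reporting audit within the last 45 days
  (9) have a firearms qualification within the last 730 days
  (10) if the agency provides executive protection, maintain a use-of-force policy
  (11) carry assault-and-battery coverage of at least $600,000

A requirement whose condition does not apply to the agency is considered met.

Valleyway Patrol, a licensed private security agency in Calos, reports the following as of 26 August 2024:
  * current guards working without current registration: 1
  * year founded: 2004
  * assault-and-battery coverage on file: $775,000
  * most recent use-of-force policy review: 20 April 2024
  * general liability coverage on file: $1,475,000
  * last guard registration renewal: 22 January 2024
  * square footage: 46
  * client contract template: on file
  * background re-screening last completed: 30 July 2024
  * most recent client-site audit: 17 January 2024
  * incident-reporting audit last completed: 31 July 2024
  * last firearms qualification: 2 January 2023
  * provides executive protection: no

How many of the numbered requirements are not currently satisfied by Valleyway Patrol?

1. guards working without current registration 1 ≤ 1 → met
2. client-site audit 222 days ago vs limit 365 → met
3. general liability coverage $1,475,000 ≥ $1,400,000 → met
4. client contract template present → met
5. background re-screening 27 days ago vs limit 30 → met
6. use-of-force policy review 128 days ago vs limit 180 → met
7. guard registration renewal 217 days ago vs limit 270 → met
8. incident-reporting audit 26 days ago vs limit 45 → met
9. firearms qualification 602 days ago vs limit 730 → met
10. condition 'provides executive protection' does not hold → requirement n/a → met
11. assault-and-battery coverage $775,000 ≥ $600,000 → met
Not met: 0 of 11

0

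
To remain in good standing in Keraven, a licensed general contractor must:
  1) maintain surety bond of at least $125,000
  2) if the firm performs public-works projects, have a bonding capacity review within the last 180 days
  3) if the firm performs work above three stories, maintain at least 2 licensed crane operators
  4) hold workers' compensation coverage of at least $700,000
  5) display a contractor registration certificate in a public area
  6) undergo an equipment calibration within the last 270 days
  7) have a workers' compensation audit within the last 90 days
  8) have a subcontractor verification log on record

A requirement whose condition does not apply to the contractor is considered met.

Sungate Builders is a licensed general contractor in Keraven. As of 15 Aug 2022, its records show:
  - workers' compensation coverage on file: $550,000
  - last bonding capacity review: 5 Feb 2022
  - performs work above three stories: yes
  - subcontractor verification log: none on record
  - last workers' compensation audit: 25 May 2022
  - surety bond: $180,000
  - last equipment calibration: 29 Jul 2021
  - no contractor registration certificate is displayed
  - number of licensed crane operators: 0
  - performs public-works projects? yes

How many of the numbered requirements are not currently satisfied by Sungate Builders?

1. surety bond $180,000 ≥ $125,000 → met
2. condition 'performs public-works projects' holds; bonding capacity review 191 days ago vs limit 180 → not met
3. condition 'performs work above three stories' holds; licensed crane operators 0 < 2 → not met
4. workers' compensation coverage $550,000 < $700,000 → not met
5. contractor registration certificate absent → not met
6. equipment calibration 382 days ago vs limit 270 → not met
7. workers' compensation audit 82 days ago vs limit 90 → met
8. subcontractor verification log absent → not met
Not met: 6 of 8

6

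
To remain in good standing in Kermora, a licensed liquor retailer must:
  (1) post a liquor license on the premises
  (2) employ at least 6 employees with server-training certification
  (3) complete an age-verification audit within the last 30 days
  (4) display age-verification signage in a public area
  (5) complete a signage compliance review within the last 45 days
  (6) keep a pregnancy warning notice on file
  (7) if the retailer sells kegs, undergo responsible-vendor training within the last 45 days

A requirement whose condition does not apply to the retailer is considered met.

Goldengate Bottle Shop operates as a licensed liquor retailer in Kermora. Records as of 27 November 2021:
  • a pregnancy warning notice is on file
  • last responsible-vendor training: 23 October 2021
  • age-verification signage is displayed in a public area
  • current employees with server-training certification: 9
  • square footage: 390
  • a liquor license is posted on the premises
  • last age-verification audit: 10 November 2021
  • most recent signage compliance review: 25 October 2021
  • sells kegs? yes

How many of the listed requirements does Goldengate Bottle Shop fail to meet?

1. liquor license present → met
2. employees with server-training certification 9 ≥ 6 → met
3. age-verification audit 17 days ago vs limit 30 → met
4. age-verification signage present → met
5. signage compliance review 33 days ago vs limit 45 → met
6. pregnancy warning notice present → met
7. condition 'sells kegs' holds; responsible-vendor training 35 days ago vs limit 45 → met
Not met: 0 of 7

0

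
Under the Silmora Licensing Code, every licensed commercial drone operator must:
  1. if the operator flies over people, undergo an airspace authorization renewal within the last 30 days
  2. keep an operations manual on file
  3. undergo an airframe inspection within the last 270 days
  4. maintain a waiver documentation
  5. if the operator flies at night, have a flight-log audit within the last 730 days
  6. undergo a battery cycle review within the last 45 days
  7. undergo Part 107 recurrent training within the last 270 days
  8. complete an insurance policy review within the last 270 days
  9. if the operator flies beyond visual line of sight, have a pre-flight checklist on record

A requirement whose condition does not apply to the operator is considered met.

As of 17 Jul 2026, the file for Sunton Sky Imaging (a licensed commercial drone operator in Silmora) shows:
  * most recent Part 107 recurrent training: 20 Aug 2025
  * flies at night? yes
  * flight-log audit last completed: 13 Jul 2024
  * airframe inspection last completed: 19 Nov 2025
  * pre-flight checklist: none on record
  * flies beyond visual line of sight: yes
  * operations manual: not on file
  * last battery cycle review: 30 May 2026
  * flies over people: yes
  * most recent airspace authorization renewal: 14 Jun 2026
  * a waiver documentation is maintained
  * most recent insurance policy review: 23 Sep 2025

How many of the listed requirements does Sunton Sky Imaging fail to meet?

1. condition 'flies over people' holds; airspace authorization renewal 33 days ago vs limit 30 → not met
2. operations manual absent → not met
3. airframe inspection 240 days ago vs limit 270 → met
4. waiver documentation present → met
5. condition 'flies at night' holds; flight-log audit 734 days ago vs limit 730 → not met
6. battery cycle review 48 days ago vs limit 45 → not met
7. Part 107 recurrent training 331 days ago vs limit 270 → not met
8. insurance policy review 297 days ago vs limit 270 → not met
9. condition 'flies beyond visual line of sight' holds; pre-flight checklist absent → not met
Not met: 7 of 9

7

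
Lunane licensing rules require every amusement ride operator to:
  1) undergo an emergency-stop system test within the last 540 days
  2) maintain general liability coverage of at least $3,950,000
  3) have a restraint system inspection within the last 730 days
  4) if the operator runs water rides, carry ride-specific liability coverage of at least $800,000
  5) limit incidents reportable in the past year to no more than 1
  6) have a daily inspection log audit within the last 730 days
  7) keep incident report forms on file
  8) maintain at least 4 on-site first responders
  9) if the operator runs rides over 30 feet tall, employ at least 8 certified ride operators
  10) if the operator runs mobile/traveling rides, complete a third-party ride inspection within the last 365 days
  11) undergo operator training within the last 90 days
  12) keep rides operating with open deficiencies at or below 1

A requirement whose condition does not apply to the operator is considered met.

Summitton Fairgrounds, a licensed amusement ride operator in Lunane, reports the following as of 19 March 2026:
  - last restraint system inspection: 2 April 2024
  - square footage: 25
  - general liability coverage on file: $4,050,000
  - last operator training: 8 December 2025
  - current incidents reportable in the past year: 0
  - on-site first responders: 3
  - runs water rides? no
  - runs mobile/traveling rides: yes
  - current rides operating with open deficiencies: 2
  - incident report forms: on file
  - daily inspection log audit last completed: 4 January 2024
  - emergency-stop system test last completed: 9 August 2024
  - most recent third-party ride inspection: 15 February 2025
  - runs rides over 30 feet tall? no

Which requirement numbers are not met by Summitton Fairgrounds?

1, 6, 8, 10, 11, 12

1. emergency-stop system test 587 days ago vs limit 540 → not met
2. general liability coverage $4,050,000 ≥ $3,950,000 → met
3. restraint system inspection 716 days ago vs limit 730 → met
4. condition 'runs water rides' does not hold → requirement n/a → met
5. incidents reportable in the past year 0 ≤ 1 → met
6. daily inspection log audit 805 days ago vs limit 730 → not met
7. incident report forms present → met
8. on-site first responders 3 < 4 → not met
9. condition 'runs rides over 30 feet tall' does not hold → requirement n/a → met
10. condition 'runs mobile/traveling rides' holds; third-party ride inspection 397 days ago vs limit 365 → not met
11. operator training 101 days ago vs limit 90 → not met
12. rides operating with open deficiencies 2 > 1 → not met
Not met: 1, 6, 8, 10, 11, 12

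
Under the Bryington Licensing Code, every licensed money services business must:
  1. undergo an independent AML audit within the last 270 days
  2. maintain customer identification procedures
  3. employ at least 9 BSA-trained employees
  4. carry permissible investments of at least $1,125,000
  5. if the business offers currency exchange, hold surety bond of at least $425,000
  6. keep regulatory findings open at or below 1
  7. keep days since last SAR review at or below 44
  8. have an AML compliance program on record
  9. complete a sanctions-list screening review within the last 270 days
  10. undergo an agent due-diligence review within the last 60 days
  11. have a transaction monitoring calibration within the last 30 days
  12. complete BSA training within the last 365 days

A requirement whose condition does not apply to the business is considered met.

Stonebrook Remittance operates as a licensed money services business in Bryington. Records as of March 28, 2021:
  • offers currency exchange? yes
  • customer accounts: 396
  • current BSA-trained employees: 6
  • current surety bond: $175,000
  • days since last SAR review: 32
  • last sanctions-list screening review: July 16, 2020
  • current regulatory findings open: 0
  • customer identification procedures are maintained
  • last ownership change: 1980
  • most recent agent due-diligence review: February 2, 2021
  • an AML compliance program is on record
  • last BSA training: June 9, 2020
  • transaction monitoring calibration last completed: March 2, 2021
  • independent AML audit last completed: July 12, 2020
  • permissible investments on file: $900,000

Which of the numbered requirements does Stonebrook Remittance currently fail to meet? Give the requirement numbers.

1. independent AML audit 259 days ago vs limit 270 → met
2. customer identification procedures present → met
3. BSA-trained employees 6 < 9 → not met
4. permissible investments $900,000 < $1,125,000 → not met
5. condition 'offers currency exchange' holds; surety bond $175,000 < $425,000 → not met
6. regulatory findings open 0 ≤ 1 → met
7. days since last SAR review 32 ≤ 44 → met
8. AML compliance program present → met
9. sanctions-list screening review 255 days ago vs limit 270 → met
10. agent due-diligence review 54 days ago vs limit 60 → met
11. transaction monitoring calibration 26 days ago vs limit 30 → met
12. BSA training 292 days ago vs limit 365 → met
Not met: 3, 4, 5

3, 4, 5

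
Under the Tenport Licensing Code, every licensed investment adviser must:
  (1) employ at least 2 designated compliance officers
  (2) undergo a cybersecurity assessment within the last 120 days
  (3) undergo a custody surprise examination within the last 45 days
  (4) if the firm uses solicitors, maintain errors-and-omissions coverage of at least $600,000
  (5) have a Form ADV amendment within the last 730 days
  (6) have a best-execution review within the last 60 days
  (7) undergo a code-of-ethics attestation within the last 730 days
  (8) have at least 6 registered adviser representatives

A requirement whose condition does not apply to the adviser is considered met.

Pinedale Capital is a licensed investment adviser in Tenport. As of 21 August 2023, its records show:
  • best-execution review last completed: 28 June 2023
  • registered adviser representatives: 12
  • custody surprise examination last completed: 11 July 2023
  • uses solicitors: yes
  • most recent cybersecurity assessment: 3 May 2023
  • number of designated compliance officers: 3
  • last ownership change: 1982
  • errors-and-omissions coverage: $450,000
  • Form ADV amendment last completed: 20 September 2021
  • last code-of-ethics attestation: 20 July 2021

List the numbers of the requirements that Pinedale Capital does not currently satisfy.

1. designated compliance officers 3 ≥ 2 → met
2. cybersecurity assessment 110 days ago vs limit 120 → met
3. custody surprise examination 41 days ago vs limit 45 → met
4. condition 'uses solicitors' holds; errors-and-omissions coverage $450,000 < $600,000 → not met
5. Form ADV amendment 700 days ago vs limit 730 → met
6. best-execution review 54 days ago vs limit 60 → met
7. code-of-ethics attestation 762 days ago vs limit 730 → not met
8. registered adviser representatives 12 ≥ 6 → met
Not met: 4, 7

4, 7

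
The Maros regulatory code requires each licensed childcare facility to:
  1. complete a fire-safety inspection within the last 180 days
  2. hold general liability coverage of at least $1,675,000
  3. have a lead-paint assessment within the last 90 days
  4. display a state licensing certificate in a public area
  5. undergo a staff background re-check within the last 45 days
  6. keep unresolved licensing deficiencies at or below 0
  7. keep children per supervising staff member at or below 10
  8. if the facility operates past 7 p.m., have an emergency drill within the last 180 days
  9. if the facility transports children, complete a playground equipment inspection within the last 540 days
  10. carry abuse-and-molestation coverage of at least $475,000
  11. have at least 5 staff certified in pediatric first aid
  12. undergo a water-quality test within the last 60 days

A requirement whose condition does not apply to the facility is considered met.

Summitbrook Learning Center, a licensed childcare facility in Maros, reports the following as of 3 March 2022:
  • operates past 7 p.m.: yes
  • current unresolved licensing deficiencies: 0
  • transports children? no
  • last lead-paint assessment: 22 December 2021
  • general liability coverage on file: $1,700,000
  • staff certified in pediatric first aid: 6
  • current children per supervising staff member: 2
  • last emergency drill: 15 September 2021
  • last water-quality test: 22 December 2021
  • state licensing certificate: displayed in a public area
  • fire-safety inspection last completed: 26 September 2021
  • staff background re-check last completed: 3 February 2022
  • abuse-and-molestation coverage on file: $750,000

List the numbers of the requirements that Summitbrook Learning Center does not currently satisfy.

1. fire-safety inspection 158 days ago vs limit 180 → met
2. general liability coverage $1,700,000 ≥ $1,675,000 → met
3. lead-paint assessment 71 days ago vs limit 90 → met
4. state licensing certificate present → met
5. staff background re-check 28 days ago vs limit 45 → met
6. unresolved licensing deficiencies 0 ≤ 0 → met
7. children per supervising staff member 2 ≤ 10 → met
8. condition 'operates past 7 p.m.' holds; emergency drill 169 days ago vs limit 180 → met
9. condition 'transports children' does not hold → requirement n/a → met
10. abuse-and-molestation coverage $750,000 ≥ $475,000 → met
11. staff certified in pediatric first aid 6 ≥ 5 → met
12. water-quality test 71 days ago vs limit 60 → not met
Not met: 12

12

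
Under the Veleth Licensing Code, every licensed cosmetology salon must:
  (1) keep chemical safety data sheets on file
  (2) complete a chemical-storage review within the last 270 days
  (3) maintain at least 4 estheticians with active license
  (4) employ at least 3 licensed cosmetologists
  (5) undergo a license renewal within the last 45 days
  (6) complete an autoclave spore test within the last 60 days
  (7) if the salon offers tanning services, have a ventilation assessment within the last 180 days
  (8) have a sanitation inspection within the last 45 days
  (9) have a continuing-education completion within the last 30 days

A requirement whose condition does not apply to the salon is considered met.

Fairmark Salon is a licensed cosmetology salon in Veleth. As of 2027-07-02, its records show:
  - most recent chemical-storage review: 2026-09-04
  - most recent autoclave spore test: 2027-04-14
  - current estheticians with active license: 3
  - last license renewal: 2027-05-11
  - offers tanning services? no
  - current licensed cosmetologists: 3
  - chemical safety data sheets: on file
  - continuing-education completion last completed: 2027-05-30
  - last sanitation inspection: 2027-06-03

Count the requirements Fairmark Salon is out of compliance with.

1. chemical safety data sheets present → met
2. chemical-storage review 301 days ago vs limit 270 → not met
3. estheticians with active license 3 < 4 → not met
4. licensed cosmetologists 3 ≥ 3 → met
5. license renewal 52 days ago vs limit 45 → not met
6. autoclave spore test 79 days ago vs limit 60 → not met
7. condition 'offers tanning services' does not hold → requirement n/a → met
8. sanitation inspection 29 days ago vs limit 45 → met
9. continuing-education completion 33 days ago vs limit 30 → not met
Not met: 5 of 9

5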